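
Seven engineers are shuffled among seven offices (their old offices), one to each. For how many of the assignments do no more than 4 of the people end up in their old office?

# with exactly i fixed is C(7,i)·!(7-i); sum over i=0..4:
  i=0: C(7,0)·!7 = 1·1854 = 1854
  i=1: C(7,1)·!6 = 7·265 = 1855
  i=2: C(7,2)·!5 = 21·44 = 924
  i=3: C(7,3)·!4 = 35·9 = 315
  i=4: C(7,4)·!3 = 35·2 = 70
Total = 5018.

5018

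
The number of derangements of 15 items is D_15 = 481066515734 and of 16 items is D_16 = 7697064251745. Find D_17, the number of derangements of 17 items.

130850092279664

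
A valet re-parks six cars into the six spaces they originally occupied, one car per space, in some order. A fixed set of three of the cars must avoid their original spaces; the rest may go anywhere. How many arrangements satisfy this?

Let A_j be the event that the j-th constrained one is fixed. By inclusion-exclusion over the 3 events:
Σ_{j=0}^{3} (-1)^j C(3,j)(6-j)!
= C(3,0)·6! - C(3,1)·5! + C(3,2)·4! - C(3,3)·3!
= 720 - 360 + 72 - 6
= 426

426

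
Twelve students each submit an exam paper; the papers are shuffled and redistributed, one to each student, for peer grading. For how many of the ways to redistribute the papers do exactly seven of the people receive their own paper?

34848

Choose which 7 of the 12 are fixed: C(12,7) = 792.
The other 5 form a derangement: !5 = 44.
Total: 792 × 44 = 34848.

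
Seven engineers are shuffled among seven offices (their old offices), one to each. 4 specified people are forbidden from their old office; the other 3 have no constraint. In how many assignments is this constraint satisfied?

2790

Inclusion-exclusion on the 4 forbidden self-matches:
Σ_{j=0}^{4} (-1)^j C(4,j)(7-j)!
= C(4,0)·7! - C(4,1)·6! + C(4,2)·5! - C(4,3)·4! + C(4,4)·3!
= 5040 - 2880 + 720 - 96 + 6
= 2790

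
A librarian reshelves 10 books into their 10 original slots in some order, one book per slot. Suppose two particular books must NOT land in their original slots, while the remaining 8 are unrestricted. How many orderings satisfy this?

2943360

Inclusion-exclusion on the 2 forbidden self-matches:
Σ_{j=0}^{2} (-1)^j C(2,j)(10-j)!
= C(2,0)·10! - C(2,1)·9! + C(2,2)·8!
= 3628800 - 725760 + 40320
= 2943360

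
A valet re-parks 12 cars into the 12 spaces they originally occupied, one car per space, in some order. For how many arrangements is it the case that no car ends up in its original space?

176214841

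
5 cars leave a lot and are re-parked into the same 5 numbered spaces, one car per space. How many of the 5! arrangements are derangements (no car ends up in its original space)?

44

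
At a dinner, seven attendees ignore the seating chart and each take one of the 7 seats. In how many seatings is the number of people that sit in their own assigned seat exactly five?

21

Choose which 5 of the 7 are fixed: C(7,5) = 21.
The remaining 2 must be deranged: !2 = 1.
Total: 21 × 1 = 21.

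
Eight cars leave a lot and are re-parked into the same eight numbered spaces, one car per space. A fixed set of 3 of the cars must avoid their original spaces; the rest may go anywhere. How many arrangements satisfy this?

27240

Let A_j be the event that the j-th constrained one is fixed. By inclusion-exclusion over the 3 events:
Σ_{j=0}^{3} (-1)^j C(3,j)(8-j)!
= C(3,0)·8! - C(3,1)·7! + C(3,2)·6! - C(3,3)·5!
= 40320 - 15120 + 2160 - 120
= 27240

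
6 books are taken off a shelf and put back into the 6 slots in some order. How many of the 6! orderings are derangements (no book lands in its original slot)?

265

!6 = 6! · Σ_{k=0}^{6} (-1)^k/k!
= 6! - 6!/1! + 6!/2! - 6!/3! + 6!/4! - 6!/5! + 6!/6!
= 720 - 720 + 360 - 120 + 30 - 6 + 1
= 265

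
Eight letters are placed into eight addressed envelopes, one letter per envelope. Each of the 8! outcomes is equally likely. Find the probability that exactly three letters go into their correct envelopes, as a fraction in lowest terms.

Favorable outcomes: C(8,3)·!5 = 56·44 = 2464.
Total outcomes: 8! = 40320.
Probability = 2464/40320 = 11/180.

11/180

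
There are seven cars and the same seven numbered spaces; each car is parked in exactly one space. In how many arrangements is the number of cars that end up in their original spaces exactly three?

315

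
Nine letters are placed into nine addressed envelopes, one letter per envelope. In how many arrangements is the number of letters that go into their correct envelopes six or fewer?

362843

# with exactly i fixed is C(9,i)·!(9-i); sum over i=0..6:
  i=0: C(9,0)·!9 = 1·133496 = 133496
  i=1: C(9,1)·!8 = 9·14833 = 133497
  i=2: C(9,2)·!7 = 36·1854 = 66744
  i=3: C(9,3)·!6 = 84·265 = 22260
  i=4: C(9,4)·!5 = 126·44 = 5544
  i=5: C(9,5)·!4 = 126·9 = 1134
  i=6: C(9,6)·!3 = 84·2 = 168
Total = 362843.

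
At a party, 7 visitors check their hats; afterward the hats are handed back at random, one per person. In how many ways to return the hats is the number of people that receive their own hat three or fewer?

4948

Sum C(7,i)·!(7-i) for i = 0..3:
  i=0: C(7,0)·!7 = 1·1854 = 1854
  i=1: C(7,1)·!6 = 7·265 = 1855
  i=2: C(7,2)·!5 = 21·44 = 924
  i=3: C(7,3)·!4 = 35·9 = 315
Total = 4948.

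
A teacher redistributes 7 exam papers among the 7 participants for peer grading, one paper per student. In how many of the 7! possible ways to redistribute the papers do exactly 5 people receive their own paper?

Choose which 5 of the 7 are fixed: C(7,5) = 21.
The remaining 2 must be deranged: !2 = 1.
Total: 21 × 1 = 21.

21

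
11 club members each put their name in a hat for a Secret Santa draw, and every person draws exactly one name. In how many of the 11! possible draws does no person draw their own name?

14684570

Use !n = n·!(n-1) + (-1)^n.
!11 = 11·1334961 - 1 = 14684570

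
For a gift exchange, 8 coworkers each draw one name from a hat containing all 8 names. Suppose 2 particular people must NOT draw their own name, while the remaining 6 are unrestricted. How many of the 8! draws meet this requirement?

30960

Inclusion-exclusion on the 2 forbidden self-matches:
Σ_{j=0}^{2} (-1)^j C(2,j)(8-j)!
= C(2,0)·8! - C(2,1)·7! + C(2,2)·6!
= 40320 - 10080 + 720
= 30960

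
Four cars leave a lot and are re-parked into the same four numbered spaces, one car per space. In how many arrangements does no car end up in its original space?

9

Use !n = (n-1)(!(n-1) + !(n-2)).
!4 = 3·(2 + 1) = 3·3 = 9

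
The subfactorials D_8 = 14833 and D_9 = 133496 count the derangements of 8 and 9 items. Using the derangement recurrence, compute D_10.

D_10 = (10-1)·(D_9 + D_8) = 9·(133496 + 14833) = 9·148329 = 1334961.

1334961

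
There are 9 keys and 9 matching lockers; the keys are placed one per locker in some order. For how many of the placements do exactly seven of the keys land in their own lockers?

36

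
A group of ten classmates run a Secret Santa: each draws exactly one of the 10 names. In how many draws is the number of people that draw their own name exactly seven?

Choose which 7 of the 10 are fixed: C(10,7) = 120.
The remaining 3 must be deranged: !3 = 2.
Total: 120 × 2 = 240.

240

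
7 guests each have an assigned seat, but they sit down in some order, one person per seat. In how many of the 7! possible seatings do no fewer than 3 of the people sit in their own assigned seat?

Sum C(7,i)·!(7-i) for i = 3..7:
  i=3: C(7,3)·!4 = 35·9 = 315
  i=4: C(7,4)·!3 = 35·2 = 70
  i=5: C(7,5)·!2 = 21·1 = 21
  i=6: C(7,6)·!1 = 7·0 = 0
  i=7: C(7,7)·!0 = 1·1 = 1
Total = 407.

407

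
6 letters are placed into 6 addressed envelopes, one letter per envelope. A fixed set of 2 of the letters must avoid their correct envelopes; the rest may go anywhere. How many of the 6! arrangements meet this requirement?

504

Inclusion-exclusion on the 2 forbidden self-matches:
Σ_{j=0}^{2} (-1)^j C(2,j)(6-j)!
= C(2,0)·6! - C(2,1)·5! + C(2,2)·4!
= 720 - 240 + 24
= 504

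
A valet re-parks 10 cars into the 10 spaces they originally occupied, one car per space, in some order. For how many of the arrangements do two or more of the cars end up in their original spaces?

958879

Sum C(10,i)·!(10-i) for i = 2..10:
  i=2: C(10,2)·!8 = 45·14833 = 667485
  i=3: C(10,3)·!7 = 120·1854 = 222480
  i=4: C(10,4)·!6 = 210·265 = 55650
  i=5: C(10,5)·!5 = 252·44 = 11088
  i=6: C(10,6)·!4 = 210·9 = 1890
  i=7: C(10,7)·!3 = 120·2 = 240
  i=8: C(10,8)·!2 = 45·1 = 45
  i=9: C(10,9)·!1 = 10·0 = 0
  i=10: C(10,10)·!0 = 1·1 = 1
Total = 958879.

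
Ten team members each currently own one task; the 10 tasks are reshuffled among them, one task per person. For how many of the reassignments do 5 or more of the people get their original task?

13264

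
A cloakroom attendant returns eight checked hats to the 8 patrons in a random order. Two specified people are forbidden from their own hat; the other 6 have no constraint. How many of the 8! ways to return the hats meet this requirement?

Let A_j be the event that the j-th constrained one is fixed. By inclusion-exclusion over the 2 events:
Σ_{j=0}^{2} (-1)^j C(2,j)(8-j)!
= C(2,0)·8! - C(2,1)·7! + C(2,2)·6!
= 40320 - 10080 + 720
= 30960

30960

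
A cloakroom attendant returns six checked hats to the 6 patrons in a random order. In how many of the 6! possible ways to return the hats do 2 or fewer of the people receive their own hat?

664

Sum C(6,i)·!(6-i) for i = 0..2:
  i=0: C(6,0)·!6 = 1·265 = 265
  i=1: C(6,1)·!5 = 6·44 = 264
  i=2: C(6,2)·!4 = 15·9 = 135
Total = 664.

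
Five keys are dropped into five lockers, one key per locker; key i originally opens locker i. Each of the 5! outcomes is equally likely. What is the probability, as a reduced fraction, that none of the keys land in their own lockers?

11/30

Favorable outcomes: !5 = 44.
Total outcomes: 5! = 120.
Probability = 44/120 = 11/30.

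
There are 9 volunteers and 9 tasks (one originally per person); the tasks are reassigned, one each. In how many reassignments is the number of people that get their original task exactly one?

133497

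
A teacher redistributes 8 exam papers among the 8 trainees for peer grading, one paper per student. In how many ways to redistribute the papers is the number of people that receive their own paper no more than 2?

# with exactly i fixed is C(8,i)·!(8-i); sum over i=0..2:
  i=0: C(8,0)·!8 = 1·14833 = 14833
  i=1: C(8,1)·!7 = 8·1854 = 14832
  i=2: C(8,2)·!6 = 28·265 = 7420
Total = 37085.

37085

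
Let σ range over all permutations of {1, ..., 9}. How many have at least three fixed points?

# with exactly i fixed is C(9,i)·!(9-i); sum over i=3..9:
  i=3: C(9,3)·!6 = 84·265 = 22260
  i=4: C(9,4)·!5 = 126·44 = 5544
  i=5: C(9,5)·!4 = 126·9 = 1134
  i=6: C(9,6)·!3 = 84·2 = 168
  i=7: C(9,7)·!2 = 36·1 = 36
  i=8: C(9,8)·!1 = 9·0 = 0
  i=9: C(9,9)·!0 = 1·1 = 1
Total = 29143.

29143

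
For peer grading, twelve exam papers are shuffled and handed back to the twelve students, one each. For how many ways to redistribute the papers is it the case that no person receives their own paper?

176214841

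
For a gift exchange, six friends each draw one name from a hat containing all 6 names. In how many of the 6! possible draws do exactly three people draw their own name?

40

Choose which 3 of the 6 are fixed: C(6,3) = 20.
The remaining 3 must be deranged: !3 = 2.
Total: 20 × 2 = 40.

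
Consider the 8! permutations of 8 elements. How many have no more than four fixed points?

# with exactly i fixed is C(8,i)·!(8-i); sum over i=0..4:
  i=0: C(8,0)·!8 = 1·14833 = 14833
  i=1: C(8,1)·!7 = 8·1854 = 14832
  i=2: C(8,2)·!6 = 28·265 = 7420
  i=3: C(8,3)·!5 = 56·44 = 2464
  i=4: C(8,4)·!4 = 70·9 = 630
Total = 40179.

40179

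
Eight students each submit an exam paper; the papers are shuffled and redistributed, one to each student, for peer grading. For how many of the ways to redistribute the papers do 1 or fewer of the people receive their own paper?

29665

# with exactly i fixed is C(8,i)·!(8-i); sum over i=0..1:
  i=0: C(8,0)·!8 = 1·14833 = 14833
  i=1: C(8,1)·!7 = 8·1854 = 14832
Total = 29665.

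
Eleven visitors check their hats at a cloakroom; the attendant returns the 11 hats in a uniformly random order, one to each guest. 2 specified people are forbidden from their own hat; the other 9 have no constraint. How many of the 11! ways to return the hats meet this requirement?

Let A_j be the event that the j-th constrained one is fixed. By inclusion-exclusion over the 2 events:
Σ_{j=0}^{2} (-1)^j C(2,j)(11-j)!
= C(2,0)·11! - C(2,1)·10! + C(2,2)·9!
= 39916800 - 7257600 + 362880
= 33022080

33022080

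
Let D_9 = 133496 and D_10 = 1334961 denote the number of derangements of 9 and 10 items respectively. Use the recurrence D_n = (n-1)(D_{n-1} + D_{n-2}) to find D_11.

D_11 = (11-1)·(D_10 + D_9) = 10·(1334961 + 133496) = 10·1468457 = 14684570.

14684570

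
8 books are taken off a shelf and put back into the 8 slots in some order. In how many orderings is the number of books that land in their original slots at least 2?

10655

# with exactly i fixed is C(8,i)·!(8-i); sum over i=2..8:
  i=2: C(8,2)·!6 = 28·265 = 7420
  i=3: C(8,3)·!5 = 56·44 = 2464
  i=4: C(8,4)·!4 = 70·9 = 630
  i=5: C(8,5)·!3 = 56·2 = 112
  i=6: C(8,6)·!2 = 28·1 = 28
  i=7: C(8,7)·!1 = 8·0 = 0
  i=8: C(8,8)·!0 = 1·1 = 1
Total = 10655.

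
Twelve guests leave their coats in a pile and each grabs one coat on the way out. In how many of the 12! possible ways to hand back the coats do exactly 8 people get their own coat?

4455

Pick the 8 fixed positions: C(12,8) = 495 ways.
The other 4 form a derangement: !4 = 9.
Total: 495 × 9 = 4455.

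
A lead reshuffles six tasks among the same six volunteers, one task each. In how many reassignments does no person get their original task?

265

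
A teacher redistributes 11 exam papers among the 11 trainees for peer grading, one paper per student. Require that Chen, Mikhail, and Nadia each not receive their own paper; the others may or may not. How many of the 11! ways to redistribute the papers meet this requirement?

30078720

Let A_j be the event that the j-th constrained one is fixed. By inclusion-exclusion over the 3 events:
Σ_{j=0}^{3} (-1)^j C(3,j)(11-j)!
= C(3,0)·11! - C(3,1)·10! + C(3,2)·9! - C(3,3)·8!
= 39916800 - 10886400 + 1088640 - 40320
= 30078720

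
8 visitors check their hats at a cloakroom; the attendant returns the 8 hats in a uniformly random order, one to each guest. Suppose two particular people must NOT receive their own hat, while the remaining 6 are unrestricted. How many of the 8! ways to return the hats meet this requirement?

Let A_j be the event that the j-th constrained one is fixed. By inclusion-exclusion over the 2 events:
Σ_{j=0}^{2} (-1)^j C(2,j)(8-j)!
= C(2,0)·8! - C(2,1)·7! + C(2,2)·6!
= 40320 - 10080 + 720
= 30960

30960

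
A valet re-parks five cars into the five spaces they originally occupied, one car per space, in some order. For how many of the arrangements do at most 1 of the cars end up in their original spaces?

89

Sum C(5,i)·!(5-i) for i = 0..1:
  i=0: C(5,0)·!5 = 1·44 = 44
  i=1: C(5,1)·!4 = 5·9 = 45
Total = 89.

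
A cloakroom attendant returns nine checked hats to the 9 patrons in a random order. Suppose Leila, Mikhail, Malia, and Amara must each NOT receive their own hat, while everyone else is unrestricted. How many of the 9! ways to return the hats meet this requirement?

229080

Inclusion-exclusion on the 4 forbidden self-matches:
Σ_{j=0}^{4} (-1)^j C(4,j)(9-j)!
= C(4,0)·9! - C(4,1)·8! + C(4,2)·7! - C(4,3)·6! + C(4,4)·5!
= 362880 - 161280 + 30240 - 2880 + 120
= 229080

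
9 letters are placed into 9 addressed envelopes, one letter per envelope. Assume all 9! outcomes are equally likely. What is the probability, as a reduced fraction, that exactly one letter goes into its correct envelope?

Favorable outcomes: C(9,1)·!8 = 9·14833 = 133497.
Total outcomes: 9! = 362880.
Probability = 133497/362880 = 2119/5760.

2119/5760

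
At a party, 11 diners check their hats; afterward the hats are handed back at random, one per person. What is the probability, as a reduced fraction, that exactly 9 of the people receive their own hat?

Favorable outcomes: C(11,9)·!2 = 55·1 = 55.
Total outcomes: 11! = 39916800.
Probability = 55/39916800 = 1/725760.

1/725760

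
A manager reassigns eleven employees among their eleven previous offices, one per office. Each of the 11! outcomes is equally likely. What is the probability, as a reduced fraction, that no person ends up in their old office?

1468457/3991680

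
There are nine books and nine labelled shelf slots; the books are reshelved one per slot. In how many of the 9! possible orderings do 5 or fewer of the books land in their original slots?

# with exactly i fixed is C(9,i)·!(9-i); sum over i=0..5:
  i=0: C(9,0)·!9 = 1·133496 = 133496
  i=1: C(9,1)·!8 = 9·14833 = 133497
  i=2: C(9,2)·!7 = 36·1854 = 66744
  i=3: C(9,3)·!6 = 84·265 = 22260
  i=4: C(9,4)·!5 = 126·44 = 5544
  i=5: C(9,5)·!4 = 126·9 = 1134
Total = 362675.

362675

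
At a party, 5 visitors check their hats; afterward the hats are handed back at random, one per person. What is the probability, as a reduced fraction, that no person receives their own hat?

Favorable outcomes: !5 = 44.
Total outcomes: 5! = 120.
Probability = 44/120 = 11/30.

11/30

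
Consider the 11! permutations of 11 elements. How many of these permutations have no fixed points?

14684570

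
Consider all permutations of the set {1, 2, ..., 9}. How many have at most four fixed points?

361541

# with exactly i fixed is C(9,i)·!(9-i); sum over i=0..4:
  i=0: C(9,0)·!9 = 1·133496 = 133496
  i=1: C(9,1)·!8 = 9·14833 = 133497
  i=2: C(9,2)·!7 = 36·1854 = 66744
  i=3: C(9,3)·!6 = 84·265 = 22260
  i=4: C(9,4)·!5 = 126·44 = 5544
Total = 361541.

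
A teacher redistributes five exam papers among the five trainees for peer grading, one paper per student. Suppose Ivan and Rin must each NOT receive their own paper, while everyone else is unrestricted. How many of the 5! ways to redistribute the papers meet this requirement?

Let A_j be the event that the j-th constrained one is fixed. By inclusion-exclusion over the 2 events:
Σ_{j=0}^{2} (-1)^j C(2,j)(5-j)!
= C(2,0)·5! - C(2,1)·4! + C(2,2)·3!
= 120 - 48 + 6
= 78

78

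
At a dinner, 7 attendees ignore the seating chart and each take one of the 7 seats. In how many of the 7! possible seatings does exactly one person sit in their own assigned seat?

1855

Choose which one of the 7 is fixed: C(7,1) = 7.
The other 6 form a derangement: !6 = 265.
Total: 7 × 265 = 1855.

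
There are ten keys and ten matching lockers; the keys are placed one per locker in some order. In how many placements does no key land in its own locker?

Use !n = n·!(n-1) + (-1)^n.
!10 = 10·133496 + 1 = 1334961

1334961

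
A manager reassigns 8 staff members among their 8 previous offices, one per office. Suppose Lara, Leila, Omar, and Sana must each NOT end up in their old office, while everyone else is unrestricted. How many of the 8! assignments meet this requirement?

Inclusion-exclusion on the 4 forbidden self-matches:
Σ_{j=0}^{4} (-1)^j C(4,j)(8-j)!
= C(4,0)·8! - C(4,1)·7! + C(4,2)·6! - C(4,3)·5! + C(4,4)·4!
= 40320 - 20160 + 4320 - 480 + 24
= 24024

24024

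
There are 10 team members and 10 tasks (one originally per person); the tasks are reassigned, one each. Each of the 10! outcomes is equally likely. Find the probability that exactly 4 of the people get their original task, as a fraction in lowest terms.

53/3456

Favorable outcomes: C(10,4)·!6 = 210·265 = 55650.
Total outcomes: 10! = 3628800.
Probability = 55650/3628800 = 53/3456.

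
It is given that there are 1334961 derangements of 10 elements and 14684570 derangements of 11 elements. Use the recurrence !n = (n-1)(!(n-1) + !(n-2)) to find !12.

176214841

!12 = (12-1)·(!11 + !10) = 11·(14684570 + 1334961) = 11·16019531 = 176214841.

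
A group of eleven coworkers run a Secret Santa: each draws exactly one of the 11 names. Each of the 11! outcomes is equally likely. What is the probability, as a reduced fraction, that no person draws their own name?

1468457/3991680

Favorable outcomes: !11 = 14684570.
Total outcomes: 11! = 39916800.
Probability = 14684570/39916800 = 1468457/3991680.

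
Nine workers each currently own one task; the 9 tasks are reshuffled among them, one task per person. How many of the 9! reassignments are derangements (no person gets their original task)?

Recurrence: !9 = 8·(!8 + !7).
!9 = 8·(14833 + 1854) = 8·16687 = 133496

133496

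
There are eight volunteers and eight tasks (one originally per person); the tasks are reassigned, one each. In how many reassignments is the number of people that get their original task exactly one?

14832

Pick the single fixed position: C(8,1) = 8 ways.
The other 7 form a derangement: !7 = 1854.
Total: 8 × 1854 = 14832.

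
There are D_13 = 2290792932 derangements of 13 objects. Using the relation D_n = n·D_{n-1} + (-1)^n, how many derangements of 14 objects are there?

D_14 = 14·2290792932 + 1 = 32071101049.

32071101049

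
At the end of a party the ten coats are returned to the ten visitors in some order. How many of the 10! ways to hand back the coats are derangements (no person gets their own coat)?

1334961

Use !n = n·!(n-1) + (-1)^n.
!10 = 10·133496 + 1 = 1334961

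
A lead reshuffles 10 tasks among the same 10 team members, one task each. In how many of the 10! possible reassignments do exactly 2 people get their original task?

667485

Choose which 2 of the 10 are fixed: C(10,2) = 45.
The other 8 form a derangement: !8 = 14833.
Total: 45 × 14833 = 667485.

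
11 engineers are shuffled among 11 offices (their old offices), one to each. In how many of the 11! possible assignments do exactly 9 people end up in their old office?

55

Pick the 9 fixed positions: C(11,9) = 55 ways.
The remaining 2 must be deranged: !2 = 1.
Total: 55 × 1 = 55.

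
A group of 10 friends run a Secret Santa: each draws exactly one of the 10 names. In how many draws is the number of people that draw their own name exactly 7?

Choose which 7 of the 10 are fixed: C(10,7) = 120.
The remaining 3 must be deranged: !3 = 2.
Total: 120 × 2 = 240.

240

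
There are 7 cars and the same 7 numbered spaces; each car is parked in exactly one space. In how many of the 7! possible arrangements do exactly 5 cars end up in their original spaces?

21

Choose which 5 of the 7 are fixed: C(7,5) = 21.
The other 2 form a derangement: !2 = 1.
Total: 21 × 1 = 21.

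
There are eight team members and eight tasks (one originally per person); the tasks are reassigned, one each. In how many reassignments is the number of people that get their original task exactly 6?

28

Choose which 6 of the 8 are fixed: C(8,6) = 28.
The remaining 2 must be deranged: !2 = 1.
Total: 28 × 1 = 28.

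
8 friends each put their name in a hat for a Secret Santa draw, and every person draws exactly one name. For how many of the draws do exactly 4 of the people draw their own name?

630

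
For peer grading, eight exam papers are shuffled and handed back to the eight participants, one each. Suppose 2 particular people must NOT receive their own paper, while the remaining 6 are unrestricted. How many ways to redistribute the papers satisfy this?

Let A_j be the event that the j-th constrained one is fixed. By inclusion-exclusion over the 2 events:
Σ_{j=0}^{2} (-1)^j C(2,j)(8-j)!
= C(2,0)·8! - C(2,1)·7! + C(2,2)·6!
= 40320 - 10080 + 720
= 30960

30960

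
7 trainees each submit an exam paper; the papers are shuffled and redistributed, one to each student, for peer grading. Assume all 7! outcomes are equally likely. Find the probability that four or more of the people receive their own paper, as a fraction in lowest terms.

23/1260

Favorable outcomes: Σ_{i≥4} C(7,i)·!(7-i) = 35·2 + 21·1 + 7·0 + 1·1 = 92.
Total outcomes: 7! = 5040.
Probability = 92/5040 = 23/1260.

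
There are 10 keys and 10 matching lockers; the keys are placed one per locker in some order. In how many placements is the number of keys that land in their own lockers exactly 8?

45

Pick the 8 fixed positions: C(10,8) = 45 ways.
The remaining 2 must be deranged: !2 = 1.
Total: 45 × 1 = 45.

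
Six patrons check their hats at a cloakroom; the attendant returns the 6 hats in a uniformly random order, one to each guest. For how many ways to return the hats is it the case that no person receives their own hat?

The number of derangements of 6 is !6 = Σ_{k=0}^{6} (-1)^k·6!/k!
= 6! - 6!/1! + 6!/2! - 6!/3! + 6!/4! - 6!/5! + 6!/6!
= 720 - 720 + 360 - 120 + 30 - 6 + 1
= 265

265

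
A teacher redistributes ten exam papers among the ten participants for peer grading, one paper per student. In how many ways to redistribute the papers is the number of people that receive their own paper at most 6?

# with exactly i fixed is C(10,i)·!(10-i); sum over i=0..6:
  i=0: C(10,0)·!10 = 1·1334961 = 1334961
  i=1: C(10,1)·!9 = 10·133496 = 1334960
  i=2: C(10,2)·!8 = 45·14833 = 667485
  i=3: C(10,3)·!7 = 120·1854 = 222480
  i=4: C(10,4)·!6 = 210·265 = 55650
  i=5: C(10,5)·!5 = 252·44 = 11088
  i=6: C(10,6)·!4 = 210·9 = 1890
Total = 3628514.

3628514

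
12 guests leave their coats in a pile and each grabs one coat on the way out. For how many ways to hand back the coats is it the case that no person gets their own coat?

176214841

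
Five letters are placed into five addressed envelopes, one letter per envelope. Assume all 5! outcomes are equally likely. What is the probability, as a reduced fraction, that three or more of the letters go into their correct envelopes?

Favorable outcomes: Σ_{i≥3} C(5,i)·!(5-i) = 10·1 + 5·0 + 1·1 = 11.
Total outcomes: 5! = 120.
Probability = 11/120 = 11/120.

11/120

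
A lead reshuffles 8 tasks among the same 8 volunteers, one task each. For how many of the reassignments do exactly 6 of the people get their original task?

Choose which 6 of the 8 are fixed: C(8,6) = 28.
The remaining 2 must be deranged: !2 = 1.
Total: 28 × 1 = 28.

28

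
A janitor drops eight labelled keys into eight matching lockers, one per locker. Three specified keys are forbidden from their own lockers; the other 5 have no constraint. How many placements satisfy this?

27240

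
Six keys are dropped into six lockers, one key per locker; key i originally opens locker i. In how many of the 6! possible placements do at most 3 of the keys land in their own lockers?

Sum C(6,i)·!(6-i) for i = 0..3:
  i=0: C(6,0)·!6 = 1·265 = 265
  i=1: C(6,1)·!5 = 6·44 = 264
  i=2: C(6,2)·!4 = 15·9 = 135
  i=3: C(6,3)·!3 = 20·2 = 40
Total = 704.

704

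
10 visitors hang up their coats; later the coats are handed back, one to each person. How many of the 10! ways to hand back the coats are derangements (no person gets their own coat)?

The subfactorial !10 = [10!/e] (nearest integer).
10! = 3628800, and 3628800/e ≈ 1334960.92, so !10 = 1334961.

1334961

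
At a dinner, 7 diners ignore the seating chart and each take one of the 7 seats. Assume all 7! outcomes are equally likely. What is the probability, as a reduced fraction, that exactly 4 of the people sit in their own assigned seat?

Favorable outcomes: C(7,4)·!3 = 35·2 = 70.
Total outcomes: 7! = 5040.
Probability = 70/5040 = 1/72.

1/72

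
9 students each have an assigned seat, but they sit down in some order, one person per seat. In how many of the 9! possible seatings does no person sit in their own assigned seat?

133496

The subfactorial !9 = [9!/e] (nearest integer).
9! = 362880, and 362880/e ≈ 133496.09, so !9 = 133496.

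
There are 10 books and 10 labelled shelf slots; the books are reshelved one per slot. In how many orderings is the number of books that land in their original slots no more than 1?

2669921

Sum C(10,i)·!(10-i) for i = 0..1:
  i=0: C(10,0)·!10 = 1·1334961 = 1334961
  i=1: C(10,1)·!9 = 10·133496 = 1334960
Total = 2669921.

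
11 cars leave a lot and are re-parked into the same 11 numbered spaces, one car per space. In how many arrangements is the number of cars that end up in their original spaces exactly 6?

20328

Choose which 6 of the 11 are fixed: C(11,6) = 462.
The other 5 form a derangement: !5 = 44.
Total: 462 × 44 = 20328.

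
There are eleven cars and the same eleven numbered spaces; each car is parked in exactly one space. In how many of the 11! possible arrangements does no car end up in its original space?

14684570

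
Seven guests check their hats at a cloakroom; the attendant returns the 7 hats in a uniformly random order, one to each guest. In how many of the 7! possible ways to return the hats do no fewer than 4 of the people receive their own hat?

Sum C(7,i)·!(7-i) for i = 4..7:
  i=4: C(7,4)·!3 = 35·2 = 70
  i=5: C(7,5)·!2 = 21·1 = 21
  i=6: C(7,6)·!1 = 7·0 = 0
  i=7: C(7,7)·!0 = 1·1 = 1
Total = 92.

92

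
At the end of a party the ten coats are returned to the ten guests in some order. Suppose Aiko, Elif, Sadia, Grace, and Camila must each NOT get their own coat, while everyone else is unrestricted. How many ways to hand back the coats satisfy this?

2170680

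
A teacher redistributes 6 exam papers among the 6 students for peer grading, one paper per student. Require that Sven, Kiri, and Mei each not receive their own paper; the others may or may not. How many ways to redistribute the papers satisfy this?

426

Inclusion-exclusion on the 3 forbidden self-matches:
Σ_{j=0}^{3} (-1)^j C(3,j)(6-j)!
= C(3,0)·6! - C(3,1)·5! + C(3,2)·4! - C(3,3)·3!
= 720 - 360 + 72 - 6
= 426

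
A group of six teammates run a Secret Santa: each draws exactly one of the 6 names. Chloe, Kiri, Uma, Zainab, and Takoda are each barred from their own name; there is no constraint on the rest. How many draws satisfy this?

Inclusion-exclusion on the 5 forbidden self-matches:
Σ_{j=0}^{5} (-1)^j C(5,j)(6-j)!
= C(5,0)·6! - C(5,1)·5! + C(5,2)·4! - C(5,3)·3! + C(5,4)·2! - C(5,5)·1!
= 720 - 600 + 240 - 60 + 10 - 1
= 309

309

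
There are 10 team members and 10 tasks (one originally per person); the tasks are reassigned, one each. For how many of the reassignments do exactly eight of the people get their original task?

45

Choose which 8 of the 10 are fixed: C(10,8) = 45.
The remaining 2 must be deranged: !2 = 1.
Total: 45 × 1 = 45.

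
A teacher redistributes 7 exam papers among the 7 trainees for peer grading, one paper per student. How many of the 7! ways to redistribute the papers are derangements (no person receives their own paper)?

Use !n = n·!(n-1) + (-1)^n.
!7 = 7·265 - 1 = 1854

1854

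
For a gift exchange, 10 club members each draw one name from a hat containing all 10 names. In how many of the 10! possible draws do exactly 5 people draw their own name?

11088

Choose which 5 of the 10 are fixed: C(10,5) = 252.
The remaining 5 must be deranged: !5 = 44.
Total: 252 × 44 = 11088.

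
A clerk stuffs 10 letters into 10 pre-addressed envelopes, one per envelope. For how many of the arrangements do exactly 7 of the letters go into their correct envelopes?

Pick the 7 fixed positions: C(10,7) = 120 ways.
The other 3 form a derangement: !3 = 2.
Total: 120 × 2 = 240.

240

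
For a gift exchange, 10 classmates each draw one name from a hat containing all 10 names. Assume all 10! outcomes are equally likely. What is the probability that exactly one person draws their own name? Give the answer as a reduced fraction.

16687/45360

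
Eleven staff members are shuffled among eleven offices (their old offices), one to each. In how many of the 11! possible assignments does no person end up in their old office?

14684570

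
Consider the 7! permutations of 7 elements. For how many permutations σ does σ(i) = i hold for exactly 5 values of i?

Pick the 5 fixed positions: C(7,5) = 21 ways.
The remaining 2 must be deranged: !2 = 1.
Total: 21 × 1 = 21.

21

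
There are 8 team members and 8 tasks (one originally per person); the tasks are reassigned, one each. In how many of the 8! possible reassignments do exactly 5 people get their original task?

Choose which 5 of the 8 are fixed: C(8,5) = 56.
The remaining 3 must be deranged: !3 = 2.
Total: 56 × 2 = 112.

112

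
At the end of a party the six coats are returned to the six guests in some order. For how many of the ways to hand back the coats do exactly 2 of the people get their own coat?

Pick the 2 fixed positions: C(6,2) = 15 ways.
The remaining 4 must be deranged: !4 = 9.
Total: 15 × 9 = 135.

135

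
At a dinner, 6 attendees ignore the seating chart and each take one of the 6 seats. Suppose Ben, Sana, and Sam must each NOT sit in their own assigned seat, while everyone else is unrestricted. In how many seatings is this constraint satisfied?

426

Let A_j be the event that the j-th constrained one is fixed. By inclusion-exclusion over the 3 events:
Σ_{j=0}^{3} (-1)^j C(3,j)(6-j)!
= C(3,0)·6! - C(3,1)·5! + C(3,2)·4! - C(3,3)·3!
= 720 - 360 + 72 - 6
= 426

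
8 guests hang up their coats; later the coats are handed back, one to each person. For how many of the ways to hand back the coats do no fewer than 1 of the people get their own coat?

25487

# with exactly i fixed is C(8,i)·!(8-i); sum over i=1..8:
  i=1: C(8,1)·!7 = 8·1854 = 14832
  i=2: C(8,2)·!6 = 28·265 = 7420
  i=3: C(8,3)·!5 = 56·44 = 2464
  i=4: C(8,4)·!4 = 70·9 = 630
  i=5: C(8,5)·!3 = 56·2 = 112
  i=6: C(8,6)·!2 = 28·1 = 28
  i=7: C(8,7)·!1 = 8·0 = 0
  i=8: C(8,8)·!0 = 1·1 = 1
Total = 25487.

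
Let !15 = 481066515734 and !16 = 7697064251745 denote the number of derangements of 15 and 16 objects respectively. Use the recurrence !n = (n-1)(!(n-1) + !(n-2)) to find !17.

!17 = (17-1)·(!16 + !15) = 16·(7697064251745 + 481066515734) = 16·8178130767479 = 130850092279664.

130850092279664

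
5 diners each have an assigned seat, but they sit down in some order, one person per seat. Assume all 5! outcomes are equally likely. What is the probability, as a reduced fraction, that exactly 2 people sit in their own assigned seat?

1/6

Favorable outcomes: C(5,2)·!3 = 10·2 = 20.
Total outcomes: 5! = 120.
Probability = 20/120 = 1/6.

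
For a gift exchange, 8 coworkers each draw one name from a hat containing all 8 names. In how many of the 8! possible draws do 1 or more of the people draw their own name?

25487

# with exactly i fixed is C(8,i)·!(8-i); sum over i=1..8:
  i=1: C(8,1)·!7 = 8·1854 = 14832
  i=2: C(8,2)·!6 = 28·265 = 7420
  i=3: C(8,3)·!5 = 56·44 = 2464
  i=4: C(8,4)·!4 = 70·9 = 630
  i=5: C(8,5)·!3 = 56·2 = 112
  i=6: C(8,6)·!2 = 28·1 = 28
  i=7: C(8,7)·!1 = 8·0 = 0
  i=8: C(8,8)·!0 = 1·1 = 1
Total = 25487.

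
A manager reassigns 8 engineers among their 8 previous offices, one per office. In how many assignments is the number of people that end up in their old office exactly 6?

28

Choose which 6 of the 8 are fixed: C(8,6) = 28.
The other 2 form a derangement: !2 = 1.
Total: 28 × 1 = 28.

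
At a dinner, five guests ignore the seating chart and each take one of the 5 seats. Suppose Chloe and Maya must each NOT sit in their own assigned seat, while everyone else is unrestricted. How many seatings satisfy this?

Inclusion-exclusion on the 2 forbidden self-matches:
Σ_{j=0}^{2} (-1)^j C(2,j)(5-j)!
= C(2,0)·5! - C(2,1)·4! + C(2,2)·3!
= 120 - 48 + 6
= 78

78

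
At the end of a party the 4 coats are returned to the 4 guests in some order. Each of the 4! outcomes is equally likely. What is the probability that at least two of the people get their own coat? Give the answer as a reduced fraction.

7/24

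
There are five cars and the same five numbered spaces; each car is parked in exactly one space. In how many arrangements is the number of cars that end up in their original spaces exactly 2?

Choose which 2 of the 5 are fixed: C(5,2) = 10.
The other 3 form a derangement: !3 = 2.
Total: 10 × 2 = 20.

20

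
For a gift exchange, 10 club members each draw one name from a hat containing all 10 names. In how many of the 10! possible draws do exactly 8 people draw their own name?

Choose which 8 of the 10 are fixed: C(10,8) = 45.
The other 2 form a derangement: !2 = 1.
Total: 45 × 1 = 45.

45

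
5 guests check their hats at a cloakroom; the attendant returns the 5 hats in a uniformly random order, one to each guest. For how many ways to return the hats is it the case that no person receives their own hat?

44

Recurrence: !5 = 4·(!4 + !3).
!5 = 4·(9 + 2) = 4·11 = 44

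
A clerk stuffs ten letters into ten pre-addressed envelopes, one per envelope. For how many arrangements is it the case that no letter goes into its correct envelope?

1334961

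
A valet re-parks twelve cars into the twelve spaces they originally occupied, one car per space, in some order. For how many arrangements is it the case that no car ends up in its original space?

Use !n = n·!(n-1) + (-1)^n.
!12 = 12·14684570 + 1 = 176214841

176214841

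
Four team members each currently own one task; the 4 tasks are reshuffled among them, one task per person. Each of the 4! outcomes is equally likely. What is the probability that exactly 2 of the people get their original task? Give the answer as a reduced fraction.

Favorable outcomes: C(4,2)·!2 = 6·1 = 6.
Total outcomes: 4! = 24.
Probability = 6/24 = 1/4.

1/4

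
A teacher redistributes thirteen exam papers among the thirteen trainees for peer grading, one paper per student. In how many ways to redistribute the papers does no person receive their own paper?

Recurrence: !13 = 13·!12 + (-1)^13.
!13 = 13·176214841 - 1 = 2290792932

2290792932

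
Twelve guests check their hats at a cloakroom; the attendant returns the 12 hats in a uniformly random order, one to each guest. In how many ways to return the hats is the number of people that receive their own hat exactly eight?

Pick the 8 fixed positions: C(12,8) = 495 ways.
The remaining 4 must be deranged: !4 = 9.
Total: 495 × 9 = 4455.

4455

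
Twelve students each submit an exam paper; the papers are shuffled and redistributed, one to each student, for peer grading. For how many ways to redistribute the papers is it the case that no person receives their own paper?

176214841

By inclusion-exclusion, !12 = Σ (-1)^k · 12!/k! for k=0..12
= 12! - 12!/1! + 12!/2! - 12!/3! + 12!/4! - 12!/5! + 12!/6! - 12!/7! + 12!/8! - 12!/9! + 12!/10! - 12!/11! + 12!/12!
= 479001600 - 479001600 + 239500800 - 79833600 + 19958400 - 3991680 + 665280 - 95040 + 11880 - 1320 + 132 - 12 + 1
= 176214841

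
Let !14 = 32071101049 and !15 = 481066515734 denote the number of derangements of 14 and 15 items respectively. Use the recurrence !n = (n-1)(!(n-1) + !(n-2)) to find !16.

7697064251745

!16 = (16-1)·(!15 + !14) = 15·(481066515734 + 32071101049) = 15·513137616783 = 7697064251745.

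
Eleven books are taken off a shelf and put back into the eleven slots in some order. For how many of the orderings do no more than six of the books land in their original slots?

39913444

Sum C(11,i)·!(11-i) for i = 0..6:
  i=0: C(11,0)·!11 = 1·14684570 = 14684570
  i=1: C(11,1)·!10 = 11·1334961 = 14684571
  i=2: C(11,2)·!9 = 55·133496 = 7342280
  i=3: C(11,3)·!8 = 165·14833 = 2447445
  i=4: C(11,4)·!7 = 330·1854 = 611820
  i=5: C(11,5)·!6 = 462·265 = 122430
  i=6: C(11,6)·!5 = 462·44 = 20328
Total = 39913444.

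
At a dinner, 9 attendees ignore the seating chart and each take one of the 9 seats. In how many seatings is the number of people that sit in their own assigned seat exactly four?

5544

Choose which 4 of the 9 are fixed: C(9,4) = 126.
The other 5 form a derangement: !5 = 44.
Total: 126 × 44 = 5544.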